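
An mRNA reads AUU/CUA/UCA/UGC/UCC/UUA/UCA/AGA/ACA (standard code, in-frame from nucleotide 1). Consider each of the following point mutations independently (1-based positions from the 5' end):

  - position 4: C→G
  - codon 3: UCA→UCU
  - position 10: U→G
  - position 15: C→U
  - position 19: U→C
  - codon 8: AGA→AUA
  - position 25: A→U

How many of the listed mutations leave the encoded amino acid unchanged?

2

Codon 2: CUA (Leu) → GUA (Val) — missense.
Codon 3: UCA (Ser) → UCU (Ser) — synonymous.
Codon 4: UGC (Cys) → GGC (Gly) — missense.
Codon 5: UCC (Ser) → UCU (Ser) — synonymous.
Codon 7: UCA (Ser) → CCA (Pro) — missense.
Codon 8: AGA (Arg) → AUA (Ile) — missense.
Codon 9: ACA (Thr) → UCA (Ser) — missense.
Synonymous: 2 of 7.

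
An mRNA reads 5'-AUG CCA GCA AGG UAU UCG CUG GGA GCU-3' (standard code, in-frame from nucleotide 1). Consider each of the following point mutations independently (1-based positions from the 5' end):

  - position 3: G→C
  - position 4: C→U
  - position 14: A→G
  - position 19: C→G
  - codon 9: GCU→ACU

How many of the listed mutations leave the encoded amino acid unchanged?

Codon 1: AUG (Met) → AUC (Ile) — missense.
Codon 2: CCA (Pro) → UCA (Ser) — missense.
Codon 5: UAU (Tyr) → UGU (Cys) — missense.
Codon 7: CUG (Leu) → GUG (Val) — missense.
Codon 9: GCU (Ala) → ACU (Thr) — missense.
Synonymous: 0 of 5.

0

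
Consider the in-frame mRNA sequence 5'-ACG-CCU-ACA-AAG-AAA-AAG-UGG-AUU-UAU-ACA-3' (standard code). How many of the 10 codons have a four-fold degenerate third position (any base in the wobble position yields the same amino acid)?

Codon 1 ACG (Thr): third position 4-fold.
Codon 2 CCU (Pro): third position 4-fold.
Codon 3 ACA (Thr): third position 4-fold.
Codon 4 AAG (Lys): third position 2-fold.
Codon 5 AAA (Lys): third position 2-fold.
Codon 6 AAG (Lys): third position 2-fold.
Codon 7 UGG (Trp): third position 1-fold.
Codon 8 AUU (Ile): third position 3-fold.
Codon 9 UAU (Tyr): third position 2-fold.
Codon 10 ACA (Thr): third position 4-fold.
Four-fold degenerate third positions: 4.

4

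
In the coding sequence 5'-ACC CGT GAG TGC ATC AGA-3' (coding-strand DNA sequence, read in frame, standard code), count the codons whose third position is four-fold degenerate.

2

Codon 1 ACC (Thr): third position 4-fold.
Codon 2 CGT (Arg): third position 4-fold.
Codon 3 GAG (Glu): third position 2-fold.
Codon 4 TGC (Cys): third position 2-fold.
Codon 5 ATC (Ile): third position 3-fold.
Codon 6 AGA (Arg): third position 2-fold.
Four-fold degenerate third positions: 2.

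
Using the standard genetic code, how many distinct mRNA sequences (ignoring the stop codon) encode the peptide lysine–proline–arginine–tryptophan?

48

Lys: 2 codons.
Pro: 4 codons.
Arg: 6 codons.
Trp: 1 codon.
2 × 4 × 6 × 1 = 48.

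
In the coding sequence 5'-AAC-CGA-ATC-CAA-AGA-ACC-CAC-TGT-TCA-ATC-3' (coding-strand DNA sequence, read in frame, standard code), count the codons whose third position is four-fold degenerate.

3

Codon 1 AAC (Asn): third position 2-fold.
Codon 2 CGA (Arg): third position 4-fold.
Codon 3 ATC (Ile): third position 3-fold.
Codon 4 CAA (Gln): third position 2-fold.
Codon 5 AGA (Arg): third position 2-fold.
Codon 6 ACC (Thr): third position 4-fold.
Codon 7 CAC (His): third position 2-fold.
Codon 8 TGT (Cys): third position 2-fold.
Codon 9 TCA (Ser): third position 4-fold.
Codon 10 ATC (Ile): third position 3-fold.
Four-fold degenerate third positions: 3.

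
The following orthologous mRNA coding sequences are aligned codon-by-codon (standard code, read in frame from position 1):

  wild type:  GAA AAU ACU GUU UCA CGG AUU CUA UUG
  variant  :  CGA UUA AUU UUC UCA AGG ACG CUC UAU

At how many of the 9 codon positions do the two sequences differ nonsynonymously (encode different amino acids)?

Codon 1: GAA Glu / CGA Arg — nonsynonymous.
Codon 2: AAU Asn / UUA Leu — nonsynonymous.
Codon 3: ACU Thr / AUU Ile — nonsynonymous.
Codon 4: GUU Val / UUC Phe — nonsynonymous.
Codon 5: UCA Ser / UCA Ser — identical.
Codon 6: CGG Arg / AGG Arg — synonymous.
Codon 7: AUU Ile / ACG Thr — nonsynonymous.
Codon 8: CUA Leu / CUC Leu — synonymous.
Codon 9: UUG Leu / UAU Tyr — nonsynonymous.
Nonsynonymous differences: 6.

6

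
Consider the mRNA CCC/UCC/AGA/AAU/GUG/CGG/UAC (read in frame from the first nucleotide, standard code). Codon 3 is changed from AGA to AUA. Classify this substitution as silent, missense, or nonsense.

missense

Position 8 falls in codon 3: AGA → Arg.
After the substitution the codon is AUA → Ile.
Arg ≠ Ile, so this is a missense mutation.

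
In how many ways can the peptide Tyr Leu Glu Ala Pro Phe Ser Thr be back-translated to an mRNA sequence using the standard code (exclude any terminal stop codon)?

Tyr: 2 codons.
Leu: 6 codons.
Glu: 2 codons.
Ala: 4 codons.
Pro: 4 codons.
Phe: 2 codons.
Ser: 6 codons.
Thr: 4 codons.
2 × 6 × 2 × 4 × 4 × 2 × 6 × 4 = 18432.

18432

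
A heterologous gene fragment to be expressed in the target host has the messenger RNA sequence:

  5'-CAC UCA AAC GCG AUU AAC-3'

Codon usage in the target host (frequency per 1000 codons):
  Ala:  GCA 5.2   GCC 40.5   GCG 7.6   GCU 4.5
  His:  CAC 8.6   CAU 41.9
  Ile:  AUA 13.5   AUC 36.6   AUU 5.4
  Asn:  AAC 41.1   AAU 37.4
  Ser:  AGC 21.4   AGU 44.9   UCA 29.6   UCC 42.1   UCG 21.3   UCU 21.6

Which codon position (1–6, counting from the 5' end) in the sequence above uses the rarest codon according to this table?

Codon 1 CAC (His): 8.6 per 1000.
Codon 2 UCA (Ser): 29.6 per 1000.
Codon 3 AAC (Asn): 41.1 per 1000.
Codon 4 GCG (Ala): 7.6 per 1000.
Codon 5 AUU (Ile): 5.4 per 1000.
Codon 6 AAC (Asn): 41.1 per 1000.
Lowest frequency is 5.4 at codon 5.

5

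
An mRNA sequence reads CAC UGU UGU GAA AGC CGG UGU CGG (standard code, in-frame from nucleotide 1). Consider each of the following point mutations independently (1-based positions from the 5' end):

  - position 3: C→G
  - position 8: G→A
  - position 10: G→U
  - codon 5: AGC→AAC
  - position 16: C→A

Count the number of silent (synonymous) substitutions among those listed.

1

Codon 1: CAC (His) → CAG (Gln) — missense.
Codon 3: UGU (Cys) → UAU (Tyr) — missense.
Codon 4: GAA (Glu) → UAA (Stop) — nonsense.
Codon 5: AGC (Ser) → AAC (Asn) — missense.
Codon 6: CGG (Arg) → AGG (Arg) — synonymous.
Synonymous: 1 of 5.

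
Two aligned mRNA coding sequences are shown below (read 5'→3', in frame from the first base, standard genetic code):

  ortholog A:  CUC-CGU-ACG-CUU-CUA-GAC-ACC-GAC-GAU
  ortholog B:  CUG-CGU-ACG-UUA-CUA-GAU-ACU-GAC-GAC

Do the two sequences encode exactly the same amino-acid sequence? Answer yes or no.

yes

Codon 1: CUC Leu / CUG Leu — synonymous.
Codon 2: CGU Arg / CGU Arg — identical.
Codon 3: ACG Thr / ACG Thr — identical.
Codon 4: CUU Leu / UUA Leu — synonymous.
Codon 5: CUA Leu / CUA Leu — identical.
Codon 6: GAC Asp / GAU Asp — synonymous.
Codon 7: ACC Thr / ACU Thr — synonymous.
Codon 8: GAC Asp / GAC Asp — identical.
Codon 9: GAU Asp / GAC Asp — synonymous.
Nonsynonymous differences: 0 → same protein.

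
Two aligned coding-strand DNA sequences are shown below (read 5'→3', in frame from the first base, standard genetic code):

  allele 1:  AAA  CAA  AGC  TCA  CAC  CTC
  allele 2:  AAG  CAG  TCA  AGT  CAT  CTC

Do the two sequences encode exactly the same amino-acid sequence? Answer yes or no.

yes

Codon 1: AAA Lys / AAG Lys — synonymous.
Codon 2: CAA Gln / CAG Gln — synonymous.
Codon 3: AGC Ser / TCA Ser — synonymous.
Codon 4: TCA Ser / AGT Ser — synonymous.
Codon 5: CAC His / CAT His — synonymous.
Codon 6: CTC Leu / CTC Leu — identical.
Nonsynonymous differences: 0 → same protein.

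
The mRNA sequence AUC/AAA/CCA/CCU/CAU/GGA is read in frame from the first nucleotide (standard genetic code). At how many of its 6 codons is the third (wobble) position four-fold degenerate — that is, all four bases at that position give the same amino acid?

Codon 1 AUC (Ile): third position 3-fold.
Codon 2 AAA (Lys): third position 2-fold.
Codon 3 CCA (Pro): third position 4-fold.
Codon 4 CCU (Pro): third position 4-fold.
Codon 5 CAU (His): third position 2-fold.
Codon 6 GGA (Gly): third position 4-fold.
Four-fold degenerate third positions: 3.

3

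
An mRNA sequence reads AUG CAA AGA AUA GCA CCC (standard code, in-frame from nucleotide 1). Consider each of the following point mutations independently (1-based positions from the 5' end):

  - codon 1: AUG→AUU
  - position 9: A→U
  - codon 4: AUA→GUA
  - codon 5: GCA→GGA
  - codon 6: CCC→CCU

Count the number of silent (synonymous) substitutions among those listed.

Codon 1: AUG (Met) → AUU (Ile) — missense.
Codon 3: AGA (Arg) → AGU (Ser) — missense.
Codon 4: AUA (Ile) → GUA (Val) — missense.
Codon 5: GCA (Ala) → GGA (Gly) — missense.
Codon 6: CCC (Pro) → CCU (Pro) — synonymous.
Synonymous: 1 of 5.

1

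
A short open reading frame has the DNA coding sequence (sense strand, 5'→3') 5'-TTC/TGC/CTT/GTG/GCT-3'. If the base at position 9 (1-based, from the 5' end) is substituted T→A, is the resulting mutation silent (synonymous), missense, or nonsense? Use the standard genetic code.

silent

Position 9 falls in codon 3: CTT → Leu.
After the substitution the codon is CTA → Leu.
Both encode Leu, so the change is synonymous.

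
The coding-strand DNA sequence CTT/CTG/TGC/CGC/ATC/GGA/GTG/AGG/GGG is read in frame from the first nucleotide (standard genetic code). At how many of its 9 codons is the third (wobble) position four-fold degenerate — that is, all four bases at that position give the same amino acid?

6

Codon 1 CTT (Leu): third position 4-fold.
Codon 2 CTG (Leu): third position 4-fold.
Codon 3 TGC (Cys): third position 2-fold.
Codon 4 CGC (Arg): third position 4-fold.
Codon 5 ATC (Ile): third position 3-fold.
Codon 6 GGA (Gly): third position 4-fold.
Codon 7 GTG (Val): third position 4-fold.
Codon 8 AGG (Arg): third position 2-fold.
Codon 9 GGG (Gly): third position 4-fold.
Four-fold degenerate third positions: 6.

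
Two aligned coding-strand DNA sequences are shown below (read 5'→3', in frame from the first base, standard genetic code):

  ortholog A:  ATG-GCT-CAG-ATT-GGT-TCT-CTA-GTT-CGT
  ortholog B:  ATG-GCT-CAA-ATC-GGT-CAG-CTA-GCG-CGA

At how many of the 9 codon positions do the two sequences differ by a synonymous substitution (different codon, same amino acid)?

3

Codon 1: ATG Met / ATG Met — identical.
Codon 2: GCT Ala / GCT Ala — identical.
Codon 3: CAG Gln / CAA Gln — synonymous.
Codon 4: ATT Ile / ATC Ile — synonymous.
Codon 5: GGT Gly / GGT Gly — identical.
Codon 6: TCT Ser / CAG Gln — nonsynonymous.
Codon 7: CTA Leu / CTA Leu — identical.
Codon 8: GTT Val / GCG Ala — nonsynonymous.
Codon 9: CGT Arg / CGA Arg — synonymous.
Synonymous differences: 3.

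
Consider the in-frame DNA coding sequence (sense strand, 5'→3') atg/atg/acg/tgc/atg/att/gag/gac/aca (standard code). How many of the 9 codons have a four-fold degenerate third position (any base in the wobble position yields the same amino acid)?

Codon 1 ATG (Met): third position 1-fold.
Codon 2 ATG (Met): third position 1-fold.
Codon 3 ACG (Thr): third position 4-fold.
Codon 4 TGC (Cys): third position 2-fold.
Codon 5 ATG (Met): third position 1-fold.
Codon 6 ATT (Ile): third position 3-fold.
Codon 7 GAG (Glu): third position 2-fold.
Codon 8 GAC (Asp): third position 2-fold.
Codon 9 ACA (Thr): third position 4-fold.
Four-fold degenerate third positions: 2.

2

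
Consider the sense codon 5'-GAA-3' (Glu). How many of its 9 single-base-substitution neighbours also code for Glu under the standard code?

Position 1: none → 0 synonymous.
Position 2: none → 0 synonymous.
Position 3: GAG → 1 synonymous.
Total: 0 + 0 + 1 = 1.

1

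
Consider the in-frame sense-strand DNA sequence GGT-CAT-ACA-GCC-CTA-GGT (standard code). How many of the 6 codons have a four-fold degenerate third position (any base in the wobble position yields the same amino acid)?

Codon 1 GGT (Gly): third position 4-fold.
Codon 2 CAT (His): third position 2-fold.
Codon 3 ACA (Thr): third position 4-fold.
Codon 4 GCC (Ala): third position 4-fold.
Codon 5 CTA (Leu): third position 4-fold.
Codon 6 GGT (Gly): third position 4-fold.
Four-fold degenerate third positions: 5.

5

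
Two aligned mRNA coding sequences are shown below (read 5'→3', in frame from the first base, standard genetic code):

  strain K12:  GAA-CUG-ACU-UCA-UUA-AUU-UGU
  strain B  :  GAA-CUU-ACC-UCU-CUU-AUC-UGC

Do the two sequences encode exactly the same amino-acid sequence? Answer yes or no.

yes

Codon 1: GAA Glu / GAA Glu — identical.
Codon 2: CUG Leu / CUU Leu — synonymous.
Codon 3: ACU Thr / ACC Thr — synonymous.
Codon 4: UCA Ser / UCU Ser — synonymous.
Codon 5: UUA Leu / CUU Leu — synonymous.
Codon 6: AUU Ile / AUC Ile — synonymous.
Codon 7: UGU Cys / UGC Cys — synonymous.
Nonsynonymous differences: 0 → same protein.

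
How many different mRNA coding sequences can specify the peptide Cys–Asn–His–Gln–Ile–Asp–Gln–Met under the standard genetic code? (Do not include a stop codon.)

192

Cys: 2 codons.
Asn: 2 codons.
His: 2 codons.
Gln: 2 codons.
Ile: 3 codons.
Asp: 2 codons.
Gln: 2 codons.
Met: 1 codon.
2 × 2 × 2 × 2 × 3 × 2 × 2 × 1 = 192.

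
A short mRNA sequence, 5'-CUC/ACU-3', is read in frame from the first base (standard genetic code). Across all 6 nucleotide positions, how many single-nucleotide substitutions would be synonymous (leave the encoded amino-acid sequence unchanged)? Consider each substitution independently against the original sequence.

Codon 1 (CUC, Leu): 3 synonymous substitutions.
Codon 2 (ACU, Thr): 3 synonymous substitutions.
Total: 3 + 3 = 6.

6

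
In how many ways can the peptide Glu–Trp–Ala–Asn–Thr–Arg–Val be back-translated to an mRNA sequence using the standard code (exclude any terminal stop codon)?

Glu: 2 codons.
Trp: 1 codon.
Ala: 4 codons.
Asn: 2 codons.
Thr: 4 codons.
Arg: 6 codons.
Val: 4 codons.
2 × 1 × 4 × 2 × 4 × 6 × 4 = 1536.

1536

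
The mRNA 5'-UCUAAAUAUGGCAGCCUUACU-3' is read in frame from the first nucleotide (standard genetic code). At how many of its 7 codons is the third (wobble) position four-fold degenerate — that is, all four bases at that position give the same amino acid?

4

Codon 1 UCU (Ser): third position 4-fold.
Codon 2 AAA (Lys): third position 2-fold.
Codon 3 UAU (Tyr): third position 2-fold.
Codon 4 GGC (Gly): third position 4-fold.
Codon 5 AGC (Ser): third position 2-fold.
Codon 6 CUU (Leu): third position 4-fold.
Codon 7 ACU (Thr): third position 4-fold.
Four-fold degenerate third positions: 4.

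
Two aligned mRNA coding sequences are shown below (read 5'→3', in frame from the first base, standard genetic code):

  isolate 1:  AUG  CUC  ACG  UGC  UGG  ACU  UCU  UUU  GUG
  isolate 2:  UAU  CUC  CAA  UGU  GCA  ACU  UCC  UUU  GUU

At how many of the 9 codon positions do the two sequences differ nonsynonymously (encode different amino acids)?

Codon 1: AUG Met / UAU Tyr — nonsynonymous.
Codon 2: CUC Leu / CUC Leu — identical.
Codon 3: ACG Thr / CAA Gln — nonsynonymous.
Codon 4: UGC Cys / UGU Cys — synonymous.
Codon 5: UGG Trp / GCA Ala — nonsynonymous.
Codon 6: ACU Thr / ACU Thr — identical.
Codon 7: UCU Ser / UCC Ser — synonymous.
Codon 8: UUU Phe / UUU Phe — identical.
Codon 9: GUG Val / GUU Val — synonymous.
Nonsynonymous differences: 3.

3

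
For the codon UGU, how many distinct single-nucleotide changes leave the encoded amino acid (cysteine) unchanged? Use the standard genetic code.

1

Position 1: none → 0 synonymous.
Position 2: none → 0 synonymous.
Position 3: UGC → 1 synonymous.
Total: 0 + 0 + 1 = 1.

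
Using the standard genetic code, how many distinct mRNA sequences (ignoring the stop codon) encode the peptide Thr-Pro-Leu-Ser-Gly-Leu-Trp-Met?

13824

Thr: 4 codons.
Pro: 4 codons.
Leu: 6 codons.
Ser: 6 codons.
Gly: 4 codons.
Leu: 6 codons.
Trp: 1 codon.
Met: 1 codon.
4 × 4 × 6 × 6 × 4 × 6 × 1 × 1 = 13824.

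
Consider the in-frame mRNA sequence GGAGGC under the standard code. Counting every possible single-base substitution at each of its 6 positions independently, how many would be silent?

Codon 1 (GGA, Gly): 3 synonymous substitutions.
Codon 2 (GGC, Gly): 3 synonymous substitutions.
Total: 3 + 3 = 6.

6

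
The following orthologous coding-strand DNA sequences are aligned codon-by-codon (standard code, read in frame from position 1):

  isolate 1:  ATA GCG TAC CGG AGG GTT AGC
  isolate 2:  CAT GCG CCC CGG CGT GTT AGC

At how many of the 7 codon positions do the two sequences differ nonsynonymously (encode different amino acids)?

Codon 1: ATA Ile / CAT His — nonsynonymous.
Codon 2: GCG Ala / GCG Ala — identical.
Codon 3: TAC Tyr / CCC Pro — nonsynonymous.
Codon 4: CGG Arg / CGG Arg — identical.
Codon 5: AGG Arg / CGT Arg — synonymous.
Codon 6: GTT Val / GTT Val — identical.
Codon 7: AGC Ser / AGC Ser — identical.
Nonsynonymous differences: 2.

2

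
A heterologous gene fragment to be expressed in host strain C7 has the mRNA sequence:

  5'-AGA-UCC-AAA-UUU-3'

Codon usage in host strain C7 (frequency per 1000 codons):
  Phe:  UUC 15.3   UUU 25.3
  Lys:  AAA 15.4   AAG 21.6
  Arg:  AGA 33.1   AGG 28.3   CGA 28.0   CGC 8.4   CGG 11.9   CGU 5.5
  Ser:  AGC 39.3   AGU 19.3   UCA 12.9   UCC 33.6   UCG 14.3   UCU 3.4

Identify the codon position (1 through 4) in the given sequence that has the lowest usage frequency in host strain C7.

3

Codon 1 AGA (Arg): 33.1 per 1000.
Codon 2 UCC (Ser): 33.6 per 1000.
Codon 3 AAA (Lys): 15.4 per 1000.
Codon 4 UUU (Phe): 25.3 per 1000.
Lowest frequency is 15.4 at codon 3.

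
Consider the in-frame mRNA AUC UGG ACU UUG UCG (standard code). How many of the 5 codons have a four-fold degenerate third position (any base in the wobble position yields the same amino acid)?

Codon 1 AUC (Ile): third position 3-fold.
Codon 2 UGG (Trp): third position 1-fold.
Codon 3 ACU (Thr): third position 4-fold.
Codon 4 UUG (Leu): third position 2-fold.
Codon 5 UCG (Ser): third position 4-fold.
Four-fold degenerate third positions: 2.

2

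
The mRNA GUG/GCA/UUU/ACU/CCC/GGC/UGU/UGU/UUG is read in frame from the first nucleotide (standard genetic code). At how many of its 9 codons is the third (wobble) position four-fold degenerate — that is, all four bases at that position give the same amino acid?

Codon 1 GUG (Val): third position 4-fold.
Codon 2 GCA (Ala): third position 4-fold.
Codon 3 UUU (Phe): third position 2-fold.
Codon 4 ACU (Thr): third position 4-fold.
Codon 5 CCC (Pro): third position 4-fold.
Codon 6 GGC (Gly): third position 4-fold.
Codon 7 UGU (Cys): third position 2-fold.
Codon 8 UGU (Cys): third position 2-fold.
Codon 9 UUG (Leu): third position 2-fold.
Four-fold degenerate third positions: 5.

5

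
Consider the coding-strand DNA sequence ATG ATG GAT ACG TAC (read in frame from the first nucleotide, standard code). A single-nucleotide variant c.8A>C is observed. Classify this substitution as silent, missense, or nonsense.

Position 8 falls in codon 3: GAT → Asp.
After the substitution the codon is GCT → Ala.
Asp ≠ Ala, so this is a missense mutation.

missense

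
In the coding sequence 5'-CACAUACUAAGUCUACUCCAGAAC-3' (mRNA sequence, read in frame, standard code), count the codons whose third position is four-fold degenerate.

3

Codon 1 CAC (His): third position 2-fold.
Codon 2 AUA (Ile): third position 3-fold.
Codon 3 CUA (Leu): third position 4-fold.
Codon 4 AGU (Ser): third position 2-fold.
Codon 5 CUA (Leu): third position 4-fold.
Codon 6 CUC (Leu): third position 4-fold.
Codon 7 CAG (Gln): third position 2-fold.
Codon 8 AAC (Asn): third position 2-fold.
Four-fold degenerate third positions: 3.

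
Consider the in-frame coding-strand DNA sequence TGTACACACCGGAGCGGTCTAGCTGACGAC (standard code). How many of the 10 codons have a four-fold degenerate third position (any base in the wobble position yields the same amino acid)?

5

Codon 1 TGT (Cys): third position 2-fold.
Codon 2 ACA (Thr): third position 4-fold.
Codon 3 CAC (His): third position 2-fold.
Codon 4 CGG (Arg): third position 4-fold.
Codon 5 AGC (Ser): third position 2-fold.
Codon 6 GGT (Gly): third position 4-fold.
Codon 7 CTA (Leu): third position 4-fold.
Codon 8 GCT (Ala): third position 4-fold.
Codon 9 GAC (Asp): third position 2-fold.
Codon 10 GAC (Asp): third position 2-fold.
Four-fold degenerate third positions: 5.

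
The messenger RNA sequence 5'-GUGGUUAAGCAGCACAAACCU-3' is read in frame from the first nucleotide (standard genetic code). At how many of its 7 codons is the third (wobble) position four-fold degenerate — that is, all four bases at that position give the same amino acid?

Codon 1 GUG (Val): third position 4-fold.
Codon 2 GUU (Val): third position 4-fold.
Codon 3 AAG (Lys): third position 2-fold.
Codon 4 CAG (Gln): third position 2-fold.
Codon 5 CAC (His): third position 2-fold.
Codon 6 AAA (Lys): third position 2-fold.
Codon 7 CCU (Pro): third position 4-fold.
Four-fold degenerate third positions: 3.

3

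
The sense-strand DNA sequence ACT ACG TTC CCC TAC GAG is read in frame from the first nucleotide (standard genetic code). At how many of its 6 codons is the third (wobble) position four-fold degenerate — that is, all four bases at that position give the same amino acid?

Codon 1 ACT (Thr): third position 4-fold.
Codon 2 ACG (Thr): third position 4-fold.
Codon 3 TTC (Phe): third position 2-fold.
Codon 4 CCC (Pro): third position 4-fold.
Codon 5 TAC (Tyr): third position 2-fold.
Codon 6 GAG (Glu): third position 2-fold.
Four-fold degenerate third positions: 3.

3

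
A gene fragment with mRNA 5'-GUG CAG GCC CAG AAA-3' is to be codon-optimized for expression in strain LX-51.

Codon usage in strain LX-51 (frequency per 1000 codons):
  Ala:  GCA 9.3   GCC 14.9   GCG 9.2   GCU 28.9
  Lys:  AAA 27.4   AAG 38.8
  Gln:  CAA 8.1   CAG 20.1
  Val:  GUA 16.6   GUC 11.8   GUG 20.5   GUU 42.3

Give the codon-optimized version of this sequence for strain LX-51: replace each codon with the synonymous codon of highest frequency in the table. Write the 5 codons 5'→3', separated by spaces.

GUU CAG GCU CAG AAG

Codon 1 (Val): best is GUU at 42.3.
Codon 2 (Gln): best is CAG at 20.1.
Codon 3 (Ala): best is GCU at 28.9.
Codon 4 (Gln): best is CAG at 20.1.
Codon 5 (Lys): best is AAG at 38.8.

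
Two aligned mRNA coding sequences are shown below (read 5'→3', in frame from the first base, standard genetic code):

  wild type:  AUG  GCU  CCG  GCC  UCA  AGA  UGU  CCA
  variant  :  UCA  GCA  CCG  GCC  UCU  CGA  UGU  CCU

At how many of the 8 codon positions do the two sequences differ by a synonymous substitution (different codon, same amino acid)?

Codon 1: AUG Met / UCA Ser — nonsynonymous.
Codon 2: GCU Ala / GCA Ala — synonymous.
Codon 3: CCG Pro / CCG Pro — identical.
Codon 4: GCC Ala / GCC Ala — identical.
Codon 5: UCA Ser / UCU Ser — synonymous.
Codon 6: AGA Arg / CGA Arg — synonymous.
Codon 7: UGU Cys / UGU Cys — identical.
Codon 8: CCA Pro / CCU Pro — synonymous.
Synonymous differences: 4.

4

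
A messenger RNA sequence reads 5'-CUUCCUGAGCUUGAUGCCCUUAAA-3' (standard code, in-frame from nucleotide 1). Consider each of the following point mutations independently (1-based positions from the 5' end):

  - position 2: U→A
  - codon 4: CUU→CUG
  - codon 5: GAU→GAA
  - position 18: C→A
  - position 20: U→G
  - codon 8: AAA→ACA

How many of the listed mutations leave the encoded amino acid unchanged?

Codon 1: CUU (Leu) → CAU (His) — missense.
Codon 4: CUU (Leu) → CUG (Leu) — synonymous.
Codon 5: GAU (Asp) → GAA (Glu) — missense.
Codon 6: GCC (Ala) → GCA (Ala) — synonymous.
Codon 7: CUU (Leu) → CGU (Arg) — missense.
Codon 8: AAA (Lys) → ACA (Thr) — missense.
Synonymous: 2 of 6.

2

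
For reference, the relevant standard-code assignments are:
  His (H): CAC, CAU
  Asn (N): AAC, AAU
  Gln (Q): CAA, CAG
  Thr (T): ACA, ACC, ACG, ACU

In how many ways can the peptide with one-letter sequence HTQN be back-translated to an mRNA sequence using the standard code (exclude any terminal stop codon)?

32

His: 2 codons.
Thr: 4 codons.
Gln: 2 codons.
Asn: 2 codons.
2 × 4 × 2 × 2 = 32.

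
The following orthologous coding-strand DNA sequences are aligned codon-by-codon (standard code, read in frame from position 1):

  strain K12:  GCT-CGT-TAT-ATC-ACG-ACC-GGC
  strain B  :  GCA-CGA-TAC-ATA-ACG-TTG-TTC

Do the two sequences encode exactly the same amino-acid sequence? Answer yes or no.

no

Codon 1: GCT Ala / GCA Ala — synonymous.
Codon 2: CGT Arg / CGA Arg — synonymous.
Codon 3: TAT Tyr / TAC Tyr — synonymous.
Codon 4: ATC Ile / ATA Ile — synonymous.
Codon 5: ACG Thr / ACG Thr — identical.
Codon 6: ACC Thr / TTG Leu — nonsynonymous.
Codon 7: GGC Gly / TTC Phe — nonsynonymous.
Nonsynonymous differences: 2 → different protein.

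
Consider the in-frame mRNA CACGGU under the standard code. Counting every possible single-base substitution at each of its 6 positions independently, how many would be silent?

4

Codon 1 (CAC, His): 1 synonymous substitution.
Codon 2 (GGU, Gly): 3 synonymous substitutions.
Total: 1 + 3 = 4.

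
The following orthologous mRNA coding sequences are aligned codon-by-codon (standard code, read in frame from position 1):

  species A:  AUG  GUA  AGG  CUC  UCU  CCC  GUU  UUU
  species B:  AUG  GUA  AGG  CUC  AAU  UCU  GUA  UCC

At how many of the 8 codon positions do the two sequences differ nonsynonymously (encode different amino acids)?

3

Codon 1: AUG Met / AUG Met — identical.
Codon 2: GUA Val / GUA Val — identical.
Codon 3: AGG Arg / AGG Arg — identical.
Codon 4: CUC Leu / CUC Leu — identical.
Codon 5: UCU Ser / AAU Asn — nonsynonymous.
Codon 6: CCC Pro / UCU Ser — nonsynonymous.
Codon 7: GUU Val / GUA Val — synonymous.
Codon 8: UUU Phe / UCC Ser — nonsynonymous.
Nonsynonymous differences: 3.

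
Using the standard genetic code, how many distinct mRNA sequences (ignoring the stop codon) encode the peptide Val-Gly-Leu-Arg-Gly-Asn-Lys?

Val: 4 codons.
Gly: 4 codons.
Leu: 6 codons.
Arg: 6 codons.
Gly: 4 codons.
Asn: 2 codons.
Lys: 2 codons.
4 × 4 × 6 × 6 × 4 × 2 × 2 = 9216.

9216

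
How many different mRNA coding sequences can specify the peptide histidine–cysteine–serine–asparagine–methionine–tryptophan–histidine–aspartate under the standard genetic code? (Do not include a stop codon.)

His: 2 codons.
Cys: 2 codons.
Ser: 6 codons.
Asn: 2 codons.
Met: 1 codon.
Trp: 1 codon.
His: 2 codons.
Asp: 2 codons.
2 × 2 × 6 × 2 × 1 × 1 × 2 × 2 = 192.

192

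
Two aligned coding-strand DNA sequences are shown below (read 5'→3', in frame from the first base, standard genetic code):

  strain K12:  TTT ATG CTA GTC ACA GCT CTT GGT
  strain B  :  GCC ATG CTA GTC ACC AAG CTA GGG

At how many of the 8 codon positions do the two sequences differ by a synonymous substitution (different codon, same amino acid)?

3

Codon 1: TTT Phe / GCC Ala — nonsynonymous.
Codon 2: ATG Met / ATG Met — identical.
Codon 3: CTA Leu / CTA Leu — identical.
Codon 4: GTC Val / GTC Val — identical.
Codon 5: ACA Thr / ACC Thr — synonymous.
Codon 6: GCT Ala / AAG Lys — nonsynonymous.
Codon 7: CTT Leu / CTA Leu — synonymous.
Codon 8: GGT Gly / GGG Gly — synonymous.
Synonymous differences: 3.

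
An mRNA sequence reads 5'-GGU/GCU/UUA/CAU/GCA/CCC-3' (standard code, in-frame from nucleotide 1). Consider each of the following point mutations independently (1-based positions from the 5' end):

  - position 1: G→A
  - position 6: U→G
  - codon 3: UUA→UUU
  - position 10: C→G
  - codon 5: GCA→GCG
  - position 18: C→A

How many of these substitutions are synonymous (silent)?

Codon 1: GGU (Gly) → AGU (Ser) — missense.
Codon 2: GCU (Ala) → GCG (Ala) — synonymous.
Codon 3: UUA (Leu) → UUU (Phe) — missense.
Codon 4: CAU (His) → GAU (Asp) — missense.
Codon 5: GCA (Ala) → GCG (Ala) — synonymous.
Codon 6: CCC (Pro) → CCA (Pro) — synonymous.
Synonymous: 3 of 6.

3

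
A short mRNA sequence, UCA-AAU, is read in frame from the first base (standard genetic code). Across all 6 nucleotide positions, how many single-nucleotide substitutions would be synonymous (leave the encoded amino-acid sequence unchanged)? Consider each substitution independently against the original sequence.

Codon 1 (UCA, Ser): 3 synonymous substitutions.
Codon 2 (AAU, Asn): 1 synonymous substitution.
Total: 3 + 1 = 4.

4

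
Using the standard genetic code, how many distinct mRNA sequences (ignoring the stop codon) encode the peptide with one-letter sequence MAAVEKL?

Met: 1 codon.
Ala: 4 codons.
Ala: 4 codons.
Val: 4 codons.
Glu: 2 codons.
Lys: 2 codons.
Leu: 6 codons.
1 × 4 × 4 × 4 × 2 × 2 × 6 = 1536.

1536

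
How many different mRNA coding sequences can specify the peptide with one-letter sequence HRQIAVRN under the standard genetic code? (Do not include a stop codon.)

13824

His: 2 codons.
Arg: 6 codons.
Gln: 2 codons.
Ile: 3 codons.
Ala: 4 codons.
Val: 4 codons.
Arg: 6 codons.
Asn: 2 codons.
2 × 6 × 2 × 3 × 4 × 4 × 6 × 2 = 13824.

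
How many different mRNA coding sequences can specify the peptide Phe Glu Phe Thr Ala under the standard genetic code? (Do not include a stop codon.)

Phe: 2 codons.
Glu: 2 codons.
Phe: 2 codons.
Thr: 4 codons.
Ala: 4 codons.
2 × 2 × 2 × 4 × 4 = 128.

128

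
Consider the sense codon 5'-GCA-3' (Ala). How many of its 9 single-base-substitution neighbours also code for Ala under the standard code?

3

Position 1: none → 0 synonymous.
Position 2: none → 0 synonymous.
Position 3: GCT, GCC, GCG → 3 synonymous.
Total: 0 + 0 + 3 = 3.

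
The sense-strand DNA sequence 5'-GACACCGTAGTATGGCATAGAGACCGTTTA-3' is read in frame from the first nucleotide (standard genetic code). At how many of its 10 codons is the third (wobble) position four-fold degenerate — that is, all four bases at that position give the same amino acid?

4

Codon 1 GAC (Asp): third position 2-fold.
Codon 2 ACC (Thr): third position 4-fold.
Codon 3 GTA (Val): third position 4-fold.
Codon 4 GTA (Val): third position 4-fold.
Codon 5 TGG (Trp): third position 1-fold.
Codon 6 CAT (His): third position 2-fold.
Codon 7 AGA (Arg): third position 2-fold.
Codon 8 GAC (Asp): third position 2-fold.
Codon 9 CGT (Arg): third position 4-fold.
Codon 10 TTA (Leu): third position 2-fold.
Four-fold degenerate third positions: 4.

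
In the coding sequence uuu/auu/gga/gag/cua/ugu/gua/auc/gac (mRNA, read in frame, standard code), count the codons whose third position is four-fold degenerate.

Codon 1 UUU (Phe): third position 2-fold.
Codon 2 AUU (Ile): third position 3-fold.
Codon 3 GGA (Gly): third position 4-fold.
Codon 4 GAG (Glu): third position 2-fold.
Codon 5 CUA (Leu): third position 4-fold.
Codon 6 UGU (Cys): third position 2-fold.
Codon 7 GUA (Val): third position 4-fold.
Codon 8 AUC (Ile): third position 3-fold.
Codon 9 GAC (Asp): third position 2-fold.
Four-fold degenerate third positions: 3.

3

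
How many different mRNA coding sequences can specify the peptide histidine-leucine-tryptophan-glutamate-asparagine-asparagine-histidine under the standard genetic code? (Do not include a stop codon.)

His: 2 codons.
Leu: 6 codons.
Trp: 1 codon.
Glu: 2 codons.
Asn: 2 codons.
Asn: 2 codons.
His: 2 codons.
2 × 6 × 1 × 2 × 2 × 2 × 2 = 192.

192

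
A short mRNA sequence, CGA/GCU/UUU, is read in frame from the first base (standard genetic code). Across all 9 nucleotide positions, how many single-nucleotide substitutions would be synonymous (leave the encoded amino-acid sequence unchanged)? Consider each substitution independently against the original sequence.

8

Codon 1 (CGA, Arg): 4 synonymous substitutions.
Codon 2 (GCU, Ala): 3 synonymous substitutions.
Codon 3 (UUU, Phe): 1 synonymous substitution.
Total: 4 + 3 + 1 = 8.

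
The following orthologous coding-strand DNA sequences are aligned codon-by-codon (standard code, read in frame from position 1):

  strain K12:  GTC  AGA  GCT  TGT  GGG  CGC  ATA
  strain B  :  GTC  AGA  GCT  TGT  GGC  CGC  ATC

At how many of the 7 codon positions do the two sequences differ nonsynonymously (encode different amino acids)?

Codon 1: GTC Val / GTC Val — identical.
Codon 2: AGA Arg / AGA Arg — identical.
Codon 3: GCT Ala / GCT Ala — identical.
Codon 4: TGT Cys / TGT Cys — identical.
Codon 5: GGG Gly / GGC Gly — synonymous.
Codon 6: CGC Arg / CGC Arg — identical.
Codon 7: ATA Ile / ATC Ile — synonymous.
Nonsynonymous differences: 0.

0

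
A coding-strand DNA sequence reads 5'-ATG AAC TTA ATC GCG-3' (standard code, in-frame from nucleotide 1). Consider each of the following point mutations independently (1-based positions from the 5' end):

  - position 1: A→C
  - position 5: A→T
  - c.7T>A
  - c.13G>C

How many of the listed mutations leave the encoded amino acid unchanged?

0

Codon 1: ATG (Met) → CTG (Leu) — missense.
Codon 2: AAC (Asn) → ATC (Ile) — missense.
Codon 3: TTA (Leu) → ATA (Ile) — missense.
Codon 5: GCG (Ala) → CCG (Pro) — missense.
Synonymous: 0 of 4.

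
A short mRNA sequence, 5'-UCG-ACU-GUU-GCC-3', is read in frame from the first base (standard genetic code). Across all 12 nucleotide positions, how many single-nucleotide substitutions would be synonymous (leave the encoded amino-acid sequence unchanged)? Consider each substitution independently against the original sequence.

Codon 1 (UCG, Ser): 3 synonymous substitutions.
Codon 2 (ACU, Thr): 3 synonymous substitutions.
Codon 3 (GUU, Val): 3 synonymous substitutions.
Codon 4 (GCC, Ala): 3 synonymous substitutions.
Total: 3 + 3 + 3 + 3 = 12.

12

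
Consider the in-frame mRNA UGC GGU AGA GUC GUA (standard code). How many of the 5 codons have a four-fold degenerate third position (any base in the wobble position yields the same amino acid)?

3

Codon 1 UGC (Cys): third position 2-fold.
Codon 2 GGU (Gly): third position 4-fold.
Codon 3 AGA (Arg): third position 2-fold.
Codon 4 GUC (Val): third position 4-fold.
Codon 5 GUA (Val): third position 4-fold.
Four-fold degenerate third positions: 3.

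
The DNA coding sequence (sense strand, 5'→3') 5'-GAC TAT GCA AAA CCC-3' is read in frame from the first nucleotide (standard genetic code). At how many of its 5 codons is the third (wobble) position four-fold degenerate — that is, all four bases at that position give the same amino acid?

Codon 1 GAC (Asp): third position 2-fold.
Codon 2 TAT (Tyr): third position 2-fold.
Codon 3 GCA (Ala): third position 4-fold.
Codon 4 AAA (Lys): third position 2-fold.
Codon 5 CCC (Pro): third position 4-fold.
Four-fold degenerate third positions: 2.

2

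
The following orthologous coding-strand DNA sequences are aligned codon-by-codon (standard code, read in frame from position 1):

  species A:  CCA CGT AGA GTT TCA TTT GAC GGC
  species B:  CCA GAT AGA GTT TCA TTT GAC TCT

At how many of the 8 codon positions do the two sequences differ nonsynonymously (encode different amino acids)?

2

Codon 1: CCA Pro / CCA Pro — identical.
Codon 2: CGT Arg / GAT Asp — nonsynonymous.
Codon 3: AGA Arg / AGA Arg — identical.
Codon 4: GTT Val / GTT Val — identical.
Codon 5: TCA Ser / TCA Ser — identical.
Codon 6: TTT Phe / TTT Phe — identical.
Codon 7: GAC Asp / GAC Asp — identical.
Codon 8: GGC Gly / TCT Ser — nonsynonymous.
Nonsynonymous differences: 2.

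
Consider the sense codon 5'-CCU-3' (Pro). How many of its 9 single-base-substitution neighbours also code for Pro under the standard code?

3

Position 1: none → 0 synonymous.
Position 2: none → 0 synonymous.
Position 3: CCC, CCA, CCG → 3 synonymous.
Total: 0 + 0 + 3 = 3.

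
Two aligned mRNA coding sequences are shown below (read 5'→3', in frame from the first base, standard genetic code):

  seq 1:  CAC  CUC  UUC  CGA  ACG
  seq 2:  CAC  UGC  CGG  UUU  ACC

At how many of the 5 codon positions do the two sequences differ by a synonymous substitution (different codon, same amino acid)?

1

Codon 1: CAC His / CAC His — identical.
Codon 2: CUC Leu / UGC Cys — nonsynonymous.
Codon 3: UUC Phe / CGG Arg — nonsynonymous.
Codon 4: CGA Arg / UUU Phe — nonsynonymous.
Codon 5: ACG Thr / ACC Thr — synonymous.
Synonymous differences: 1.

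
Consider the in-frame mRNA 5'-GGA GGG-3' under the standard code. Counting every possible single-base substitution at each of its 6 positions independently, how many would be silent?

6

Codon 1 (GGA, Gly): 3 synonymous substitutions.
Codon 2 (GGG, Gly): 3 synonymous substitutions.
Total: 3 + 3 = 6.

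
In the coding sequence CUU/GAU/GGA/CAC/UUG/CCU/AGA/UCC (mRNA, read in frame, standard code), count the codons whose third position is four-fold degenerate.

Codon 1 CUU (Leu): third position 4-fold.
Codon 2 GAU (Asp): third position 2-fold.
Codon 3 GGA (Gly): third position 4-fold.
Codon 4 CAC (His): third position 2-fold.
Codon 5 UUG (Leu): third position 2-fold.
Codon 6 CCU (Pro): third position 4-fold.
Codon 7 AGA (Arg): third position 2-fold.
Codon 8 UCC (Ser): third position 4-fold.
Four-fold degenerate third positions: 4.

4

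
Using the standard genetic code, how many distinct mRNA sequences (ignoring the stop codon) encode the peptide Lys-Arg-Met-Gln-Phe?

Lys: 2 codons.
Arg: 6 codons.
Met: 1 codon.
Gln: 2 codons.
Phe: 2 codons.
2 × 6 × 1 × 2 × 2 = 48.

48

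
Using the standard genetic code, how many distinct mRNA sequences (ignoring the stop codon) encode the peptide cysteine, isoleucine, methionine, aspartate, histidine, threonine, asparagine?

Cys: 2 codons.
Ile: 3 codons.
Met: 1 codon.
Asp: 2 codons.
His: 2 codons.
Thr: 4 codons.
Asn: 2 codons.
2 × 3 × 1 × 2 × 2 × 4 × 2 = 192.

192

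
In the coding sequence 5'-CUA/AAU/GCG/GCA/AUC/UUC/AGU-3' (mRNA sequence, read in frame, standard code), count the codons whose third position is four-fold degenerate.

3

Codon 1 CUA (Leu): third position 4-fold.
Codon 2 AAU (Asn): third position 2-fold.
Codon 3 GCG (Ala): third position 4-fold.
Codon 4 GCA (Ala): third position 4-fold.
Codon 5 AUC (Ile): third position 3-fold.
Codon 6 UUC (Phe): third position 2-fold.
Codon 7 AGU (Ser): third position 2-fold.
Four-fold degenerate third positions: 3.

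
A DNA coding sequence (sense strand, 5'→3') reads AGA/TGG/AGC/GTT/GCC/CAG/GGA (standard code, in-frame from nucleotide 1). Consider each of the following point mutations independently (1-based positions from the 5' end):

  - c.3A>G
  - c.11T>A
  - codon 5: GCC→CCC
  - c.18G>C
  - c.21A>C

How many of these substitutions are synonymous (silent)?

2

Codon 1: AGA (Arg) → AGG (Arg) — synonymous.
Codon 4: GTT (Val) → GAT (Asp) — missense.
Codon 5: GCC (Ala) → CCC (Pro) — missense.
Codon 6: CAG (Gln) → CAC (His) — missense.
Codon 7: GGA (Gly) → GGC (Gly) — synonymous.
Synonymous: 2 of 5.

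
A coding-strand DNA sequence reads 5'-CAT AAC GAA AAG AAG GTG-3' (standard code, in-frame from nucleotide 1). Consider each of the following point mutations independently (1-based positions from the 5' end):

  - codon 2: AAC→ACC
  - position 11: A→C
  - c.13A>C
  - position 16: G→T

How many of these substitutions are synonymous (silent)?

Codon 2: AAC (Asn) → ACC (Thr) — missense.
Codon 4: AAG (Lys) → ACG (Thr) — missense.
Codon 5: AAG (Lys) → CAG (Gln) — missense.
Codon 6: GTG (Val) → TTG (Leu) — missense.
Synonymous: 0 of 4.

0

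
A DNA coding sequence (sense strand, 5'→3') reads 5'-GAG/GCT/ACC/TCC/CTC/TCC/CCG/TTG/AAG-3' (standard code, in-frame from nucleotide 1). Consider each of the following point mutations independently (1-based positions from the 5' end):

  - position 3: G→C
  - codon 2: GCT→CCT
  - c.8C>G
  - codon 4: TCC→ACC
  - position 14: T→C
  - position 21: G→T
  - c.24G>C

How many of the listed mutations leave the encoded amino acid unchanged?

1

Codon 1: GAG (Glu) → GAC (Asp) — missense.
Codon 2: GCT (Ala) → CCT (Pro) — missense.
Codon 3: ACC (Thr) → AGC (Ser) — missense.
Codon 4: TCC (Ser) → ACC (Thr) — missense.
Codon 5: CTC (Leu) → CCC (Pro) — missense.
Codon 7: CCG (Pro) → CCT (Pro) — synonymous.
Codon 8: TTG (Leu) → TTC (Phe) — missense.
Synonymous: 1 of 7.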